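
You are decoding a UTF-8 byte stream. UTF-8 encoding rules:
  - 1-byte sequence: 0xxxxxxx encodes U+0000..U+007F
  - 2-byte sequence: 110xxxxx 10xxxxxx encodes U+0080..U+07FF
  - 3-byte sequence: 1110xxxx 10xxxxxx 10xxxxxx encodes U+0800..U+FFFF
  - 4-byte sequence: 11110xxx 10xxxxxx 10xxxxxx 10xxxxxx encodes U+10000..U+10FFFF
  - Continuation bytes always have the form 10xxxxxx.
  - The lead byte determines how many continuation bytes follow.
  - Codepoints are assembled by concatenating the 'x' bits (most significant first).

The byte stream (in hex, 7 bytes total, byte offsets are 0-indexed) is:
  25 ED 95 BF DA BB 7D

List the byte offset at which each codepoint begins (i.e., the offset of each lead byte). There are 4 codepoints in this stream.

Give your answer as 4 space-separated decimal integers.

Answer: 0 1 4 6

Derivation:
Byte[0]=25: 1-byte ASCII. cp=U+0025
Byte[1]=ED: 3-byte lead, need 2 cont bytes. acc=0xD
Byte[2]=95: continuation. acc=(acc<<6)|0x15=0x355
Byte[3]=BF: continuation. acc=(acc<<6)|0x3F=0xD57F
Completed: cp=U+D57F (starts at byte 1)
Byte[4]=DA: 2-byte lead, need 1 cont bytes. acc=0x1A
Byte[5]=BB: continuation. acc=(acc<<6)|0x3B=0x6BB
Completed: cp=U+06BB (starts at byte 4)
Byte[6]=7D: 1-byte ASCII. cp=U+007D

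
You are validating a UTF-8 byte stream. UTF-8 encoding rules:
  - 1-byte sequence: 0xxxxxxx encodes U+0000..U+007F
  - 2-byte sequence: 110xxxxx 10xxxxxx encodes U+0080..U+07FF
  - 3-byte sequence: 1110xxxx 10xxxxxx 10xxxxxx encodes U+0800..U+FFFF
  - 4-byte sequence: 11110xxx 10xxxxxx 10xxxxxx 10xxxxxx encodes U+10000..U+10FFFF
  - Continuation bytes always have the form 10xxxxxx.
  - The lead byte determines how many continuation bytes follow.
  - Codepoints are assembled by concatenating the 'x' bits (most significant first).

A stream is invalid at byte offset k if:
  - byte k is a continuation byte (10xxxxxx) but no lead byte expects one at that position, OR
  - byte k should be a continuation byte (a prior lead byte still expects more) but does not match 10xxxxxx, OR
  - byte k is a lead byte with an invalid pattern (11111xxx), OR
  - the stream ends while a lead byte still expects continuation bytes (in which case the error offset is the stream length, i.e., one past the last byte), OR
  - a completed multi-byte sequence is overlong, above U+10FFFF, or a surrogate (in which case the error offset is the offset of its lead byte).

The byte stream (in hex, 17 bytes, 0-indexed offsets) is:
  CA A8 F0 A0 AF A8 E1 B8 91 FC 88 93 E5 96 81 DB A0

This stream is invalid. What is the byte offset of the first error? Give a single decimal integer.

Byte[0]=CA: 2-byte lead, need 1 cont bytes. acc=0xA
Byte[1]=A8: continuation. acc=(acc<<6)|0x28=0x2A8
Completed: cp=U+02A8 (starts at byte 0)
Byte[2]=F0: 4-byte lead, need 3 cont bytes. acc=0x0
Byte[3]=A0: continuation. acc=(acc<<6)|0x20=0x20
Byte[4]=AF: continuation. acc=(acc<<6)|0x2F=0x82F
Byte[5]=A8: continuation. acc=(acc<<6)|0x28=0x20BE8
Completed: cp=U+20BE8 (starts at byte 2)
Byte[6]=E1: 3-byte lead, need 2 cont bytes. acc=0x1
Byte[7]=B8: continuation. acc=(acc<<6)|0x38=0x78
Byte[8]=91: continuation. acc=(acc<<6)|0x11=0x1E11
Completed: cp=U+1E11 (starts at byte 6)
Byte[9]=FC: INVALID lead byte (not 0xxx/110x/1110/11110)

Answer: 9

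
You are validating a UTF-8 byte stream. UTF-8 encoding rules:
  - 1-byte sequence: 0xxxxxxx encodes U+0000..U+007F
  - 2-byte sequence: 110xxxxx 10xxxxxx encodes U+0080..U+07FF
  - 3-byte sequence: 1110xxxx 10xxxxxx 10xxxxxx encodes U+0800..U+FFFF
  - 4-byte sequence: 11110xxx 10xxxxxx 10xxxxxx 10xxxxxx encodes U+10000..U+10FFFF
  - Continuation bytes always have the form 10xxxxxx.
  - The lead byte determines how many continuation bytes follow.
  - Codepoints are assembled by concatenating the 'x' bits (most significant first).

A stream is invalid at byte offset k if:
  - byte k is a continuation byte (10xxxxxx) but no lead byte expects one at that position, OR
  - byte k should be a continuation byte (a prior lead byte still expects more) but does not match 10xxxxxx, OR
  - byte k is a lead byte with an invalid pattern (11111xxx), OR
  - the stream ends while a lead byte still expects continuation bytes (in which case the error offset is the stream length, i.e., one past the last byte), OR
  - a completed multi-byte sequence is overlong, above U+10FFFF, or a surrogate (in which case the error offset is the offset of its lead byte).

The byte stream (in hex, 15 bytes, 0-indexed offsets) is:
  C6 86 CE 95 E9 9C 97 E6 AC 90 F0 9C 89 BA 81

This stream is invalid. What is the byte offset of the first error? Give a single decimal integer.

Byte[0]=C6: 2-byte lead, need 1 cont bytes. acc=0x6
Byte[1]=86: continuation. acc=(acc<<6)|0x06=0x186
Completed: cp=U+0186 (starts at byte 0)
Byte[2]=CE: 2-byte lead, need 1 cont bytes. acc=0xE
Byte[3]=95: continuation. acc=(acc<<6)|0x15=0x395
Completed: cp=U+0395 (starts at byte 2)
Byte[4]=E9: 3-byte lead, need 2 cont bytes. acc=0x9
Byte[5]=9C: continuation. acc=(acc<<6)|0x1C=0x25C
Byte[6]=97: continuation. acc=(acc<<6)|0x17=0x9717
Completed: cp=U+9717 (starts at byte 4)
Byte[7]=E6: 3-byte lead, need 2 cont bytes. acc=0x6
Byte[8]=AC: continuation. acc=(acc<<6)|0x2C=0x1AC
Byte[9]=90: continuation. acc=(acc<<6)|0x10=0x6B10
Completed: cp=U+6B10 (starts at byte 7)
Byte[10]=F0: 4-byte lead, need 3 cont bytes. acc=0x0
Byte[11]=9C: continuation. acc=(acc<<6)|0x1C=0x1C
Byte[12]=89: continuation. acc=(acc<<6)|0x09=0x709
Byte[13]=BA: continuation. acc=(acc<<6)|0x3A=0x1C27A
Completed: cp=U+1C27A (starts at byte 10)
Byte[14]=81: INVALID lead byte (not 0xxx/110x/1110/11110)

Answer: 14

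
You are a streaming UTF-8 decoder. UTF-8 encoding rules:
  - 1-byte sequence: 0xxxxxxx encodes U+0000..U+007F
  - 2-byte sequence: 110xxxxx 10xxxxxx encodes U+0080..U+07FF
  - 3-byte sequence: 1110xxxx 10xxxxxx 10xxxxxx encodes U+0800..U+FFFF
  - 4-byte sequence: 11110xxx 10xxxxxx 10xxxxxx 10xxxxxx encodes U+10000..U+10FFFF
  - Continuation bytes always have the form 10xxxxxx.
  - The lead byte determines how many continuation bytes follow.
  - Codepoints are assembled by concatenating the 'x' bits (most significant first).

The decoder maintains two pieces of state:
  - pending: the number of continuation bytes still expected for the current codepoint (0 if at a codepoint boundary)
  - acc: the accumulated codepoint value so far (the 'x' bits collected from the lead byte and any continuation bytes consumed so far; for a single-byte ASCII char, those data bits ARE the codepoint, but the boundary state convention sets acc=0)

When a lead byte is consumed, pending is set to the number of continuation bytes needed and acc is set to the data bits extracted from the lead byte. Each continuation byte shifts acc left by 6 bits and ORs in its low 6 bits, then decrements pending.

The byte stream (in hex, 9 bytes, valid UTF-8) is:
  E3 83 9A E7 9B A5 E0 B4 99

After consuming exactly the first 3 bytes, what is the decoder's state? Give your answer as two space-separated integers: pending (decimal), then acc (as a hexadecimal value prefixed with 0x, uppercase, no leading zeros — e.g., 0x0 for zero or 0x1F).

Answer: 0 0x30DA

Derivation:
Byte[0]=E3: 3-byte lead. pending=2, acc=0x3
Byte[1]=83: continuation. acc=(acc<<6)|0x03=0xC3, pending=1
Byte[2]=9A: continuation. acc=(acc<<6)|0x1A=0x30DA, pending=0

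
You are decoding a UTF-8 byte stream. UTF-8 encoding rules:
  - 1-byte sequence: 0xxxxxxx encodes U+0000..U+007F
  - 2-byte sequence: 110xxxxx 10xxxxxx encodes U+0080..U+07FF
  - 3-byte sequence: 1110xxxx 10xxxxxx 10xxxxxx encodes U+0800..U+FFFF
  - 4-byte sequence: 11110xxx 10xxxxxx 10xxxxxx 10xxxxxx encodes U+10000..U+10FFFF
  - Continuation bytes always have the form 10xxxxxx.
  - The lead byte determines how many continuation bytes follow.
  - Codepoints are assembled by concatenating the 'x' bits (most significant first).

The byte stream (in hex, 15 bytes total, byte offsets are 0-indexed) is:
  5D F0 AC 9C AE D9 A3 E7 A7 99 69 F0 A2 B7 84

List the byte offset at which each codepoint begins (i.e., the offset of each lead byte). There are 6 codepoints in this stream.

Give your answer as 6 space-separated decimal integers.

Byte[0]=5D: 1-byte ASCII. cp=U+005D
Byte[1]=F0: 4-byte lead, need 3 cont bytes. acc=0x0
Byte[2]=AC: continuation. acc=(acc<<6)|0x2C=0x2C
Byte[3]=9C: continuation. acc=(acc<<6)|0x1C=0xB1C
Byte[4]=AE: continuation. acc=(acc<<6)|0x2E=0x2C72E
Completed: cp=U+2C72E (starts at byte 1)
Byte[5]=D9: 2-byte lead, need 1 cont bytes. acc=0x19
Byte[6]=A3: continuation. acc=(acc<<6)|0x23=0x663
Completed: cp=U+0663 (starts at byte 5)
Byte[7]=E7: 3-byte lead, need 2 cont bytes. acc=0x7
Byte[8]=A7: continuation. acc=(acc<<6)|0x27=0x1E7
Byte[9]=99: continuation. acc=(acc<<6)|0x19=0x79D9
Completed: cp=U+79D9 (starts at byte 7)
Byte[10]=69: 1-byte ASCII. cp=U+0069
Byte[11]=F0: 4-byte lead, need 3 cont bytes. acc=0x0
Byte[12]=A2: continuation. acc=(acc<<6)|0x22=0x22
Byte[13]=B7: continuation. acc=(acc<<6)|0x37=0x8B7
Byte[14]=84: continuation. acc=(acc<<6)|0x04=0x22DC4
Completed: cp=U+22DC4 (starts at byte 11)

Answer: 0 1 5 7 10 11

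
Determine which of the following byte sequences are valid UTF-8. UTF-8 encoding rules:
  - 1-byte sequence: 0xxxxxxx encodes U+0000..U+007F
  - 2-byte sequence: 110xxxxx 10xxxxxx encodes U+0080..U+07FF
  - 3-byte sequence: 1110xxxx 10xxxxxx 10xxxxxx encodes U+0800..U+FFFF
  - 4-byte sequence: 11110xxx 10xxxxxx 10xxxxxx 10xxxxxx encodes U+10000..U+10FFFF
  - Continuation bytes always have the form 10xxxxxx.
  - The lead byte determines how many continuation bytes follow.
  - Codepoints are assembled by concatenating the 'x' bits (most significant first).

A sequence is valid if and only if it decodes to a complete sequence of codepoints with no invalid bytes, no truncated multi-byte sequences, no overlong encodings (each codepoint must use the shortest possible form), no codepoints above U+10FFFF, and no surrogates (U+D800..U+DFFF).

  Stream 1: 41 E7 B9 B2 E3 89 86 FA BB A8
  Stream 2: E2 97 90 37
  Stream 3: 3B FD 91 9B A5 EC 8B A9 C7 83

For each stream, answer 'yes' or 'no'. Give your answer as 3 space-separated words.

Answer: no yes no

Derivation:
Stream 1: error at byte offset 7. INVALID
Stream 2: decodes cleanly. VALID
Stream 3: error at byte offset 1. INVALID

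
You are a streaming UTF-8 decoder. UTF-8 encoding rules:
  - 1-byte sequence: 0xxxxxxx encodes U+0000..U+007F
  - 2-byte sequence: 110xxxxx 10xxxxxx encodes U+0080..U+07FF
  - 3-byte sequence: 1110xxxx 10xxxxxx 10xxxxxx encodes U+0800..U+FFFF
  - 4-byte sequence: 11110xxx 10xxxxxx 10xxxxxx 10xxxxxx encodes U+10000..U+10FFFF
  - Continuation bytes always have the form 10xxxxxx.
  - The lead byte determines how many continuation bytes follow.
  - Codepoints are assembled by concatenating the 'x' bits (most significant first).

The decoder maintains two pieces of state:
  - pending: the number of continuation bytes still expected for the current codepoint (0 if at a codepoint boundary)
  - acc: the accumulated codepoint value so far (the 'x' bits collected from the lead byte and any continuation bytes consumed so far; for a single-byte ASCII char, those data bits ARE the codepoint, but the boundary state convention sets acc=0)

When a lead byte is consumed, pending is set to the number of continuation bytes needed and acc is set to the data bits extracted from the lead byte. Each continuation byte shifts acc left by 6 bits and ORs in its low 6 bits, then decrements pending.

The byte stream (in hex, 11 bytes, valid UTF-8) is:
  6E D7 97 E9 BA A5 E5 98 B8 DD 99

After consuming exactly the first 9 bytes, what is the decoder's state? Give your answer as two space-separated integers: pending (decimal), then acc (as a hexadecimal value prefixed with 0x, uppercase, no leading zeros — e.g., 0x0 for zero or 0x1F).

Byte[0]=6E: 1-byte. pending=0, acc=0x0
Byte[1]=D7: 2-byte lead. pending=1, acc=0x17
Byte[2]=97: continuation. acc=(acc<<6)|0x17=0x5D7, pending=0
Byte[3]=E9: 3-byte lead. pending=2, acc=0x9
Byte[4]=BA: continuation. acc=(acc<<6)|0x3A=0x27A, pending=1
Byte[5]=A5: continuation. acc=(acc<<6)|0x25=0x9EA5, pending=0
Byte[6]=E5: 3-byte lead. pending=2, acc=0x5
Byte[7]=98: continuation. acc=(acc<<6)|0x18=0x158, pending=1
Byte[8]=B8: continuation. acc=(acc<<6)|0x38=0x5638, pending=0

Answer: 0 0x5638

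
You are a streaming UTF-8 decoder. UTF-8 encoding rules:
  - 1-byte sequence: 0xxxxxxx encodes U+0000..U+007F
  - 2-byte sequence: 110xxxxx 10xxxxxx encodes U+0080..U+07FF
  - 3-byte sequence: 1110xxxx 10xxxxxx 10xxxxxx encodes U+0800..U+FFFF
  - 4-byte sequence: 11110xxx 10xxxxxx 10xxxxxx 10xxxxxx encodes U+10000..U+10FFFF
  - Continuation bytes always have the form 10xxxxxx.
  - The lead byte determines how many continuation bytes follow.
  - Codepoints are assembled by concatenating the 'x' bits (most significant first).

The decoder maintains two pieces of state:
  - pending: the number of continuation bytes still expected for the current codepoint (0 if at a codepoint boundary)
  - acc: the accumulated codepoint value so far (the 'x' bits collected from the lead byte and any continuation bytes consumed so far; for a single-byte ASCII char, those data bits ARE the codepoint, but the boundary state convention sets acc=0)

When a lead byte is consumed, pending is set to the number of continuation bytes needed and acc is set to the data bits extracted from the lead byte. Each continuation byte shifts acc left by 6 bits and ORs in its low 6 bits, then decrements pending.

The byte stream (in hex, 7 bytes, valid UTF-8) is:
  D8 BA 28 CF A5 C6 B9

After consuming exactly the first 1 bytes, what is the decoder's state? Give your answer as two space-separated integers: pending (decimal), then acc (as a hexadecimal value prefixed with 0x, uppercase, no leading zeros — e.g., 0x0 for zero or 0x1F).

Byte[0]=D8: 2-byte lead. pending=1, acc=0x18

Answer: 1 0x18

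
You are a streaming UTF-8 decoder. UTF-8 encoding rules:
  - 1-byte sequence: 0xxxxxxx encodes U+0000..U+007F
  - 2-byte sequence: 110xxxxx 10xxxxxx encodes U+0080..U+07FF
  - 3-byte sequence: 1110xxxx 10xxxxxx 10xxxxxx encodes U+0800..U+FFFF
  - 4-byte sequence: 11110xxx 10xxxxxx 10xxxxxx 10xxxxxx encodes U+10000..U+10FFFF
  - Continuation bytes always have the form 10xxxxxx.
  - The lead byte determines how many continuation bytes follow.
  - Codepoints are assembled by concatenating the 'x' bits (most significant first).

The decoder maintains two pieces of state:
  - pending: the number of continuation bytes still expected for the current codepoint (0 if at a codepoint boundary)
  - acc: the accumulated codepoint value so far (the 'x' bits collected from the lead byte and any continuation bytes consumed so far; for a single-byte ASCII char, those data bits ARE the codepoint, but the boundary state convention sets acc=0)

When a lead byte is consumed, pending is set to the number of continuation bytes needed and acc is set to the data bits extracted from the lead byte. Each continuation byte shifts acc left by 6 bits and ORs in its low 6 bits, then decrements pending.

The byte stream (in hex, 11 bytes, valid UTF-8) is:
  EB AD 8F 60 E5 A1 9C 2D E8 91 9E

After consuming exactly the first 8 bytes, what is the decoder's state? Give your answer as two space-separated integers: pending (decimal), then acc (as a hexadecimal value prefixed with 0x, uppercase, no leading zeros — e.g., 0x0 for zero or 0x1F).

Byte[0]=EB: 3-byte lead. pending=2, acc=0xB
Byte[1]=AD: continuation. acc=(acc<<6)|0x2D=0x2ED, pending=1
Byte[2]=8F: continuation. acc=(acc<<6)|0x0F=0xBB4F, pending=0
Byte[3]=60: 1-byte. pending=0, acc=0x0
Byte[4]=E5: 3-byte lead. pending=2, acc=0x5
Byte[5]=A1: continuation. acc=(acc<<6)|0x21=0x161, pending=1
Byte[6]=9C: continuation. acc=(acc<<6)|0x1C=0x585C, pending=0
Byte[7]=2D: 1-byte. pending=0, acc=0x0

Answer: 0 0x0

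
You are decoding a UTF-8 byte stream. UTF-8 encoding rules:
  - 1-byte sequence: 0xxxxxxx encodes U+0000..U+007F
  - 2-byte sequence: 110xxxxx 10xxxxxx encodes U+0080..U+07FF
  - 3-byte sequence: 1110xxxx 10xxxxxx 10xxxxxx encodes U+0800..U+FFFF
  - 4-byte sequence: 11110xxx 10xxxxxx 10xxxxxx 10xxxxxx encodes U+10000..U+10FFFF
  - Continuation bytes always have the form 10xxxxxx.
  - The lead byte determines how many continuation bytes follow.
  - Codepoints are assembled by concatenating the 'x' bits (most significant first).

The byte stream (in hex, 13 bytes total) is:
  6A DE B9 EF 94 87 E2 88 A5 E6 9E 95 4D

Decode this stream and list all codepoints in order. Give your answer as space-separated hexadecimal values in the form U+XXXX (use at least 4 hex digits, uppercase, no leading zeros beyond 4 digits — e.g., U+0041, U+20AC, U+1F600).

Answer: U+006A U+07B9 U+F507 U+2225 U+6795 U+004D

Derivation:
Byte[0]=6A: 1-byte ASCII. cp=U+006A
Byte[1]=DE: 2-byte lead, need 1 cont bytes. acc=0x1E
Byte[2]=B9: continuation. acc=(acc<<6)|0x39=0x7B9
Completed: cp=U+07B9 (starts at byte 1)
Byte[3]=EF: 3-byte lead, need 2 cont bytes. acc=0xF
Byte[4]=94: continuation. acc=(acc<<6)|0x14=0x3D4
Byte[5]=87: continuation. acc=(acc<<6)|0x07=0xF507
Completed: cp=U+F507 (starts at byte 3)
Byte[6]=E2: 3-byte lead, need 2 cont bytes. acc=0x2
Byte[7]=88: continuation. acc=(acc<<6)|0x08=0x88
Byte[8]=A5: continuation. acc=(acc<<6)|0x25=0x2225
Completed: cp=U+2225 (starts at byte 6)
Byte[9]=E6: 3-byte lead, need 2 cont bytes. acc=0x6
Byte[10]=9E: continuation. acc=(acc<<6)|0x1E=0x19E
Byte[11]=95: continuation. acc=(acc<<6)|0x15=0x6795
Completed: cp=U+6795 (starts at byte 9)
Byte[12]=4D: 1-byte ASCII. cp=U+004D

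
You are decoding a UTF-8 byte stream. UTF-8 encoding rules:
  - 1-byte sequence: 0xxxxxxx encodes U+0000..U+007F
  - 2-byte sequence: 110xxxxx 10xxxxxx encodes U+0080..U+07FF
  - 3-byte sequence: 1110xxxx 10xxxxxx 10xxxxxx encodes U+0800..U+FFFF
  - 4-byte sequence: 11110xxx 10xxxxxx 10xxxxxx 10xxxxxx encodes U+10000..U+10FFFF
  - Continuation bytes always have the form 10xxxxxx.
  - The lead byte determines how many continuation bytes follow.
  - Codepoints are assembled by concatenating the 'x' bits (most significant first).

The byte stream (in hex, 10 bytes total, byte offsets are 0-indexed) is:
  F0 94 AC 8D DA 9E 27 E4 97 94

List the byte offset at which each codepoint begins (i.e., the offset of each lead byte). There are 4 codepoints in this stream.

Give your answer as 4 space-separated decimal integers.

Answer: 0 4 6 7

Derivation:
Byte[0]=F0: 4-byte lead, need 3 cont bytes. acc=0x0
Byte[1]=94: continuation. acc=(acc<<6)|0x14=0x14
Byte[2]=AC: continuation. acc=(acc<<6)|0x2C=0x52C
Byte[3]=8D: continuation. acc=(acc<<6)|0x0D=0x14B0D
Completed: cp=U+14B0D (starts at byte 0)
Byte[4]=DA: 2-byte lead, need 1 cont bytes. acc=0x1A
Byte[5]=9E: continuation. acc=(acc<<6)|0x1E=0x69E
Completed: cp=U+069E (starts at byte 4)
Byte[6]=27: 1-byte ASCII. cp=U+0027
Byte[7]=E4: 3-byte lead, need 2 cont bytes. acc=0x4
Byte[8]=97: continuation. acc=(acc<<6)|0x17=0x117
Byte[9]=94: continuation. acc=(acc<<6)|0x14=0x45D4
Completed: cp=U+45D4 (starts at byte 7)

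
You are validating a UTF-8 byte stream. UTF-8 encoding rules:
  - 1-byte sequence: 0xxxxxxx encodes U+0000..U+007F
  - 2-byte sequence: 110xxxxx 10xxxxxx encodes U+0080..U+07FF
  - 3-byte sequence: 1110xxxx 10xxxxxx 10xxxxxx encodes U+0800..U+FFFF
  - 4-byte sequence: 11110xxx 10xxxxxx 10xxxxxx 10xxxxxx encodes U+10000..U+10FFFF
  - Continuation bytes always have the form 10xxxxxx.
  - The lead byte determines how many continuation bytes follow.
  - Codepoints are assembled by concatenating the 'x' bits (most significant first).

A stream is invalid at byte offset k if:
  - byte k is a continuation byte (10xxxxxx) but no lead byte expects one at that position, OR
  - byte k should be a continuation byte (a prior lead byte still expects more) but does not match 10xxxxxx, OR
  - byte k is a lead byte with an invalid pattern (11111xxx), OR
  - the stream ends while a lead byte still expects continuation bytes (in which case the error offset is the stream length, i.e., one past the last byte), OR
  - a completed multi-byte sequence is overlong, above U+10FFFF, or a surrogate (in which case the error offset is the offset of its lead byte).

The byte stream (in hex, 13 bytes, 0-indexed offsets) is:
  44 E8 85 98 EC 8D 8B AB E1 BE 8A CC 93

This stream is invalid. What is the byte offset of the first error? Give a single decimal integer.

Byte[0]=44: 1-byte ASCII. cp=U+0044
Byte[1]=E8: 3-byte lead, need 2 cont bytes. acc=0x8
Byte[2]=85: continuation. acc=(acc<<6)|0x05=0x205
Byte[3]=98: continuation. acc=(acc<<6)|0x18=0x8158
Completed: cp=U+8158 (starts at byte 1)
Byte[4]=EC: 3-byte lead, need 2 cont bytes. acc=0xC
Byte[5]=8D: continuation. acc=(acc<<6)|0x0D=0x30D
Byte[6]=8B: continuation. acc=(acc<<6)|0x0B=0xC34B
Completed: cp=U+C34B (starts at byte 4)
Byte[7]=AB: INVALID lead byte (not 0xxx/110x/1110/11110)

Answer: 7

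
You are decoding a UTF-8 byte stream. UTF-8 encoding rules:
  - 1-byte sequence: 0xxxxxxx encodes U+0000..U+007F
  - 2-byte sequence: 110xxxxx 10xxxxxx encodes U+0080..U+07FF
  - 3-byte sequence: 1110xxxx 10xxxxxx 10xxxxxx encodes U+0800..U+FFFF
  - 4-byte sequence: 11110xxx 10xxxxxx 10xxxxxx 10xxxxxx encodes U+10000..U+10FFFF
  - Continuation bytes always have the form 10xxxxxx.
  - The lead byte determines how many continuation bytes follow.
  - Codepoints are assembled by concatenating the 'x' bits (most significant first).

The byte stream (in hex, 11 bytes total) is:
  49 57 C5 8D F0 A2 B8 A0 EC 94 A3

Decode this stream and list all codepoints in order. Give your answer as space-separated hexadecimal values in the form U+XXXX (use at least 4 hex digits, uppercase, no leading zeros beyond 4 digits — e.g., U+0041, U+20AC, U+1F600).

Byte[0]=49: 1-byte ASCII. cp=U+0049
Byte[1]=57: 1-byte ASCII. cp=U+0057
Byte[2]=C5: 2-byte lead, need 1 cont bytes. acc=0x5
Byte[3]=8D: continuation. acc=(acc<<6)|0x0D=0x14D
Completed: cp=U+014D (starts at byte 2)
Byte[4]=F0: 4-byte lead, need 3 cont bytes. acc=0x0
Byte[5]=A2: continuation. acc=(acc<<6)|0x22=0x22
Byte[6]=B8: continuation. acc=(acc<<6)|0x38=0x8B8
Byte[7]=A0: continuation. acc=(acc<<6)|0x20=0x22E20
Completed: cp=U+22E20 (starts at byte 4)
Byte[8]=EC: 3-byte lead, need 2 cont bytes. acc=0xC
Byte[9]=94: continuation. acc=(acc<<6)|0x14=0x314
Byte[10]=A3: continuation. acc=(acc<<6)|0x23=0xC523
Completed: cp=U+C523 (starts at byte 8)

Answer: U+0049 U+0057 U+014D U+22E20 U+C523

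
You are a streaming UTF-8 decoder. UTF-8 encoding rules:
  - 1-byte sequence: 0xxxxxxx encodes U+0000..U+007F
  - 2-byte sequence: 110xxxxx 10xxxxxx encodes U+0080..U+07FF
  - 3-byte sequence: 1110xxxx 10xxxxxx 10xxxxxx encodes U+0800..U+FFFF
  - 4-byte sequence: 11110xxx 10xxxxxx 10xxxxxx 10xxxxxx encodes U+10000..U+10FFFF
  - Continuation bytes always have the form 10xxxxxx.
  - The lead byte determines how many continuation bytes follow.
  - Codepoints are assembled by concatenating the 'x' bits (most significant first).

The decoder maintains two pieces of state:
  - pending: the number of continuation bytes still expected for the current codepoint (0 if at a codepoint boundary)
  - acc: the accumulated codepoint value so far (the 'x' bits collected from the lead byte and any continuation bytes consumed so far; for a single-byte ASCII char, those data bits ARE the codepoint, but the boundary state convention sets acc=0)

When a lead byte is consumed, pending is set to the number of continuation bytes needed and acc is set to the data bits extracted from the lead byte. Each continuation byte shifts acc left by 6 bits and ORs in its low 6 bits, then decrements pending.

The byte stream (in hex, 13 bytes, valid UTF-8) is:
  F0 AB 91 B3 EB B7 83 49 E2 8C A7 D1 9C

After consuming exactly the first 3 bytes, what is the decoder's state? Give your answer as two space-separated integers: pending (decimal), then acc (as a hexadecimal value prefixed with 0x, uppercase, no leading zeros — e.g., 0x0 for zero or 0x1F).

Answer: 1 0xAD1

Derivation:
Byte[0]=F0: 4-byte lead. pending=3, acc=0x0
Byte[1]=AB: continuation. acc=(acc<<6)|0x2B=0x2B, pending=2
Byte[2]=91: continuation. acc=(acc<<6)|0x11=0xAD1, pending=1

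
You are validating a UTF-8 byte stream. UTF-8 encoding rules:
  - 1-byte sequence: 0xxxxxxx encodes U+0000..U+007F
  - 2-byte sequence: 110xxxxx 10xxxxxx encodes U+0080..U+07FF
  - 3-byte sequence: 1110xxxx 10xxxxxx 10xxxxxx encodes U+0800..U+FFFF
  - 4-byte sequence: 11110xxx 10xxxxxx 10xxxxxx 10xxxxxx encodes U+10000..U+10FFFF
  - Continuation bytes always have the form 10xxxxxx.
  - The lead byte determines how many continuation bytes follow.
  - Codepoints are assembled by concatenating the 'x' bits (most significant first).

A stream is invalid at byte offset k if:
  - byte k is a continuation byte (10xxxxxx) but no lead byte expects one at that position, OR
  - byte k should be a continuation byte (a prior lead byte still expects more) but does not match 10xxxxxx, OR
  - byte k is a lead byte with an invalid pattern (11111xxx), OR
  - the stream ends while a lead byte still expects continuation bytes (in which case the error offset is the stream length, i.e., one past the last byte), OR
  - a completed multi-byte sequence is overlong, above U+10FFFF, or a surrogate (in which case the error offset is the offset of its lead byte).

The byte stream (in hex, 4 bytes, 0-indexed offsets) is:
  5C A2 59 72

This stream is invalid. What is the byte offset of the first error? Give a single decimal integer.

Answer: 1

Derivation:
Byte[0]=5C: 1-byte ASCII. cp=U+005C
Byte[1]=A2: INVALID lead byte (not 0xxx/110x/1110/11110)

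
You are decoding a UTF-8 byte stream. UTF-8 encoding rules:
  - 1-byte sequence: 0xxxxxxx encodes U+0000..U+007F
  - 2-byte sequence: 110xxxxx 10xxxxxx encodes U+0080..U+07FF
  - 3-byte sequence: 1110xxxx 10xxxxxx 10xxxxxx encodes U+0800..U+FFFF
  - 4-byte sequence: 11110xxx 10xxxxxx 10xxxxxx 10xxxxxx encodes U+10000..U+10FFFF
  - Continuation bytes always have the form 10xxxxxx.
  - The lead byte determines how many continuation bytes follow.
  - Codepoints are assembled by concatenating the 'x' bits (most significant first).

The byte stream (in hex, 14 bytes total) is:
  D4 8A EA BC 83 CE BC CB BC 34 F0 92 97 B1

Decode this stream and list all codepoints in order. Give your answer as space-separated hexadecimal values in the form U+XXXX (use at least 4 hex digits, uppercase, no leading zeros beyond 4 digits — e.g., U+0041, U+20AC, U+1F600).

Answer: U+050A U+AF03 U+03BC U+02FC U+0034 U+125F1

Derivation:
Byte[0]=D4: 2-byte lead, need 1 cont bytes. acc=0x14
Byte[1]=8A: continuation. acc=(acc<<6)|0x0A=0x50A
Completed: cp=U+050A (starts at byte 0)
Byte[2]=EA: 3-byte lead, need 2 cont bytes. acc=0xA
Byte[3]=BC: continuation. acc=(acc<<6)|0x3C=0x2BC
Byte[4]=83: continuation. acc=(acc<<6)|0x03=0xAF03
Completed: cp=U+AF03 (starts at byte 2)
Byte[5]=CE: 2-byte lead, need 1 cont bytes. acc=0xE
Byte[6]=BC: continuation. acc=(acc<<6)|0x3C=0x3BC
Completed: cp=U+03BC (starts at byte 5)
Byte[7]=CB: 2-byte lead, need 1 cont bytes. acc=0xB
Byte[8]=BC: continuation. acc=(acc<<6)|0x3C=0x2FC
Completed: cp=U+02FC (starts at byte 7)
Byte[9]=34: 1-byte ASCII. cp=U+0034
Byte[10]=F0: 4-byte lead, need 3 cont bytes. acc=0x0
Byte[11]=92: continuation. acc=(acc<<6)|0x12=0x12
Byte[12]=97: continuation. acc=(acc<<6)|0x17=0x497
Byte[13]=B1: continuation. acc=(acc<<6)|0x31=0x125F1
Completed: cp=U+125F1 (starts at byte 10)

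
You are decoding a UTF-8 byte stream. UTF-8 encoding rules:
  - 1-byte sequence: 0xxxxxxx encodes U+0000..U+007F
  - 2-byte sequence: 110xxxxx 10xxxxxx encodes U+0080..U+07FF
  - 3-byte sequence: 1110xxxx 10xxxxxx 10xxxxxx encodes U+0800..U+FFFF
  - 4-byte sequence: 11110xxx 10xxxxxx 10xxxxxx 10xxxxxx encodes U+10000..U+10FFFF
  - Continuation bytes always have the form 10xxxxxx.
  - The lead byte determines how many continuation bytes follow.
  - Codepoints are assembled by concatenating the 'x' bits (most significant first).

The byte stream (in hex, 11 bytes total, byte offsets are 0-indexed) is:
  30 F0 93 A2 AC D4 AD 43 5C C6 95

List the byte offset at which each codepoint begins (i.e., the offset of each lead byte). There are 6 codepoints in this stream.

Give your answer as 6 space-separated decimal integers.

Answer: 0 1 5 7 8 9

Derivation:
Byte[0]=30: 1-byte ASCII. cp=U+0030
Byte[1]=F0: 4-byte lead, need 3 cont bytes. acc=0x0
Byte[2]=93: continuation. acc=(acc<<6)|0x13=0x13
Byte[3]=A2: continuation. acc=(acc<<6)|0x22=0x4E2
Byte[4]=AC: continuation. acc=(acc<<6)|0x2C=0x138AC
Completed: cp=U+138AC (starts at byte 1)
Byte[5]=D4: 2-byte lead, need 1 cont bytes. acc=0x14
Byte[6]=AD: continuation. acc=(acc<<6)|0x2D=0x52D
Completed: cp=U+052D (starts at byte 5)
Byte[7]=43: 1-byte ASCII. cp=U+0043
Byte[8]=5C: 1-byte ASCII. cp=U+005C
Byte[9]=C6: 2-byte lead, need 1 cont bytes. acc=0x6
Byte[10]=95: continuation. acc=(acc<<6)|0x15=0x195
Completed: cp=U+0195 (starts at byte 9)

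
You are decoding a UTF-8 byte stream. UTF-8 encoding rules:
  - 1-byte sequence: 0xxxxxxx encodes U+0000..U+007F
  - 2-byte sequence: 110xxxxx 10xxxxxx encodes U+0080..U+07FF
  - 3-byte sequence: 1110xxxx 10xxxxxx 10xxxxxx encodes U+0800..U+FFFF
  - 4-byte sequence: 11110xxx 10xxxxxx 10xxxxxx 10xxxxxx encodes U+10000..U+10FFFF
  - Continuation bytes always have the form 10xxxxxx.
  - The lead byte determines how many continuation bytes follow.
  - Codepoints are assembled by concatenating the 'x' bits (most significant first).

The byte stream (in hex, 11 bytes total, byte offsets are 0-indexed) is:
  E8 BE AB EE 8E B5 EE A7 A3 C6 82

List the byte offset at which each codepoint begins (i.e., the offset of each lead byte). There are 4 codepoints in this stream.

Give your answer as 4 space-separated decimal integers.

Answer: 0 3 6 9

Derivation:
Byte[0]=E8: 3-byte lead, need 2 cont bytes. acc=0x8
Byte[1]=BE: continuation. acc=(acc<<6)|0x3E=0x23E
Byte[2]=AB: continuation. acc=(acc<<6)|0x2B=0x8FAB
Completed: cp=U+8FAB (starts at byte 0)
Byte[3]=EE: 3-byte lead, need 2 cont bytes. acc=0xE
Byte[4]=8E: continuation. acc=(acc<<6)|0x0E=0x38E
Byte[5]=B5: continuation. acc=(acc<<6)|0x35=0xE3B5
Completed: cp=U+E3B5 (starts at byte 3)
Byte[6]=EE: 3-byte lead, need 2 cont bytes. acc=0xE
Byte[7]=A7: continuation. acc=(acc<<6)|0x27=0x3A7
Byte[8]=A3: continuation. acc=(acc<<6)|0x23=0xE9E3
Completed: cp=U+E9E3 (starts at byte 6)
Byte[9]=C6: 2-byte lead, need 1 cont bytes. acc=0x6
Byte[10]=82: continuation. acc=(acc<<6)|0x02=0x182
Completed: cp=U+0182 (starts at byte 9)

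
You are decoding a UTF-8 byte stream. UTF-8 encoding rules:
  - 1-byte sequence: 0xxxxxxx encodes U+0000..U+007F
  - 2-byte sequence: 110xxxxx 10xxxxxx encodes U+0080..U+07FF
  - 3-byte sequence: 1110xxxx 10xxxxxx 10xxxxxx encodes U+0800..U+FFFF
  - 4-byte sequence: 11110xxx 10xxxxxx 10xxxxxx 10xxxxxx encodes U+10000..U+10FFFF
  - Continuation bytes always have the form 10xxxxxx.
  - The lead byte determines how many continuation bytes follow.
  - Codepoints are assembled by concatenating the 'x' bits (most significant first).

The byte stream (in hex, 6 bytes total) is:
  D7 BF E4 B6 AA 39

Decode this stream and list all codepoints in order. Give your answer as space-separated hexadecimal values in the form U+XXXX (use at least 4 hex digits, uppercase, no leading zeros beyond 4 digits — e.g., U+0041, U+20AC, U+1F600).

Byte[0]=D7: 2-byte lead, need 1 cont bytes. acc=0x17
Byte[1]=BF: continuation. acc=(acc<<6)|0x3F=0x5FF
Completed: cp=U+05FF (starts at byte 0)
Byte[2]=E4: 3-byte lead, need 2 cont bytes. acc=0x4
Byte[3]=B6: continuation. acc=(acc<<6)|0x36=0x136
Byte[4]=AA: continuation. acc=(acc<<6)|0x2A=0x4DAA
Completed: cp=U+4DAA (starts at byte 2)
Byte[5]=39: 1-byte ASCII. cp=U+0039

Answer: U+05FF U+4DAA U+0039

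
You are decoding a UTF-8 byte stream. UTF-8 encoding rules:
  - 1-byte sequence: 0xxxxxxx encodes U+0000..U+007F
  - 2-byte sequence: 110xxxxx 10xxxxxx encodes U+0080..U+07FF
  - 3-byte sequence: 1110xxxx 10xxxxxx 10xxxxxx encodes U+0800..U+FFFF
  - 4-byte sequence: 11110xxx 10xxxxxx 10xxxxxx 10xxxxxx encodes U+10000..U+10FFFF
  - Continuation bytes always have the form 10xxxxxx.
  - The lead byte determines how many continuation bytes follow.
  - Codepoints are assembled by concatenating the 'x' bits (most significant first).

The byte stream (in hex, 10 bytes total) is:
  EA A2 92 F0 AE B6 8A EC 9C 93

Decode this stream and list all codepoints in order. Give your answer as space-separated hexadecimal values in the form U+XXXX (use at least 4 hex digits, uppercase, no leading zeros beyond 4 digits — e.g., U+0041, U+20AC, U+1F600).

Answer: U+A892 U+2ED8A U+C713

Derivation:
Byte[0]=EA: 3-byte lead, need 2 cont bytes. acc=0xA
Byte[1]=A2: continuation. acc=(acc<<6)|0x22=0x2A2
Byte[2]=92: continuation. acc=(acc<<6)|0x12=0xA892
Completed: cp=U+A892 (starts at byte 0)
Byte[3]=F0: 4-byte lead, need 3 cont bytes. acc=0x0
Byte[4]=AE: continuation. acc=(acc<<6)|0x2E=0x2E
Byte[5]=B6: continuation. acc=(acc<<6)|0x36=0xBB6
Byte[6]=8A: continuation. acc=(acc<<6)|0x0A=0x2ED8A
Completed: cp=U+2ED8A (starts at byte 3)
Byte[7]=EC: 3-byte lead, need 2 cont bytes. acc=0xC
Byte[8]=9C: continuation. acc=(acc<<6)|0x1C=0x31C
Byte[9]=93: continuation. acc=(acc<<6)|0x13=0xC713
Completed: cp=U+C713 (starts at byte 7)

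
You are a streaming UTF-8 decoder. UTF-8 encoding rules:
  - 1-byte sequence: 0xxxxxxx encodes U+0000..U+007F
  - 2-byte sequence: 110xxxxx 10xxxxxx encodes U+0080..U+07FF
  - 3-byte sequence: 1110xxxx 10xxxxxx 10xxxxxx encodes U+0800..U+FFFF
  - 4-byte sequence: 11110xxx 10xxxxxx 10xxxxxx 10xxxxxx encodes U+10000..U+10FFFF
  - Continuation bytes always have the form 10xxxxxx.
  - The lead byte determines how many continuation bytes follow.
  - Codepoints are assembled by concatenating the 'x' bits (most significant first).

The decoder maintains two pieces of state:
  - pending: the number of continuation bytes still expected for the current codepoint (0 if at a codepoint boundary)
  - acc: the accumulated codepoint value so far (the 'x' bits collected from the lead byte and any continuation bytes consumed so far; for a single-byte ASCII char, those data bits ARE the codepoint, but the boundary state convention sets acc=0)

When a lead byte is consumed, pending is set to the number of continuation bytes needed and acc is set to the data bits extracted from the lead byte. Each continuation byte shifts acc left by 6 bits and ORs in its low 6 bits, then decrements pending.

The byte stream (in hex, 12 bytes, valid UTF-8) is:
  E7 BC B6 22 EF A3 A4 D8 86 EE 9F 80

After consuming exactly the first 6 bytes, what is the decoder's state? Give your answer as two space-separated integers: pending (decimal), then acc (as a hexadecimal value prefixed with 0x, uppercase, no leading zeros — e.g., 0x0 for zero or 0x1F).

Byte[0]=E7: 3-byte lead. pending=2, acc=0x7
Byte[1]=BC: continuation. acc=(acc<<6)|0x3C=0x1FC, pending=1
Byte[2]=B6: continuation. acc=(acc<<6)|0x36=0x7F36, pending=0
Byte[3]=22: 1-byte. pending=0, acc=0x0
Byte[4]=EF: 3-byte lead. pending=2, acc=0xF
Byte[5]=A3: continuation. acc=(acc<<6)|0x23=0x3E3, pending=1

Answer: 1 0x3E3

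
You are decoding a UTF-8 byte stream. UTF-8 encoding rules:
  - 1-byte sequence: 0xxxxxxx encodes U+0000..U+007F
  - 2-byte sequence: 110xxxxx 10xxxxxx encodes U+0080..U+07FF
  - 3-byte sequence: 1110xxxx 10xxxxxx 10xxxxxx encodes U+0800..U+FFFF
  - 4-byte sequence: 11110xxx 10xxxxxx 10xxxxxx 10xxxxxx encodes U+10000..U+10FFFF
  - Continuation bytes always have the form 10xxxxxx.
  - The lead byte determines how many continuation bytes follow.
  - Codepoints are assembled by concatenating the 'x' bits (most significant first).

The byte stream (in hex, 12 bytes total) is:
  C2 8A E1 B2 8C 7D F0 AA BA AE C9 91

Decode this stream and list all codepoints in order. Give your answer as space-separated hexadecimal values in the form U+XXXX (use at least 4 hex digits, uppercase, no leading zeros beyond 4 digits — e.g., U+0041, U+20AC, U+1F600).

Byte[0]=C2: 2-byte lead, need 1 cont bytes. acc=0x2
Byte[1]=8A: continuation. acc=(acc<<6)|0x0A=0x8A
Completed: cp=U+008A (starts at byte 0)
Byte[2]=E1: 3-byte lead, need 2 cont bytes. acc=0x1
Byte[3]=B2: continuation. acc=(acc<<6)|0x32=0x72
Byte[4]=8C: continuation. acc=(acc<<6)|0x0C=0x1C8C
Completed: cp=U+1C8C (starts at byte 2)
Byte[5]=7D: 1-byte ASCII. cp=U+007D
Byte[6]=F0: 4-byte lead, need 3 cont bytes. acc=0x0
Byte[7]=AA: continuation. acc=(acc<<6)|0x2A=0x2A
Byte[8]=BA: continuation. acc=(acc<<6)|0x3A=0xABA
Byte[9]=AE: continuation. acc=(acc<<6)|0x2E=0x2AEAE
Completed: cp=U+2AEAE (starts at byte 6)
Byte[10]=C9: 2-byte lead, need 1 cont bytes. acc=0x9
Byte[11]=91: continuation. acc=(acc<<6)|0x11=0x251
Completed: cp=U+0251 (starts at byte 10)

Answer: U+008A U+1C8C U+007D U+2AEAE U+0251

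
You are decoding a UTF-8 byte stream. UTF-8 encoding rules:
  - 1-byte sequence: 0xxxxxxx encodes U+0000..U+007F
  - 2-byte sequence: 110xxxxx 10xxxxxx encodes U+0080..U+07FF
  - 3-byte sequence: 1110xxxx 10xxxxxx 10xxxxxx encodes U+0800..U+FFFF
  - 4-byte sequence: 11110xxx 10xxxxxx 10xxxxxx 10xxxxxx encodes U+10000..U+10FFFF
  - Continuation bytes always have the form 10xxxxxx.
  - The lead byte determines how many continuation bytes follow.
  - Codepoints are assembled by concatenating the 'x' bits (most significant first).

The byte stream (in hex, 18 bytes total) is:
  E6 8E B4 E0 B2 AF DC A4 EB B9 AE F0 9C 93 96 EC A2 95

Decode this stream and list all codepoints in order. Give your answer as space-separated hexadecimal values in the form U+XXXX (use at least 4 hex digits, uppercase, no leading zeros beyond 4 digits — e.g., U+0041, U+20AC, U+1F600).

Answer: U+63B4 U+0CAF U+0724 U+BE6E U+1C4D6 U+C895

Derivation:
Byte[0]=E6: 3-byte lead, need 2 cont bytes. acc=0x6
Byte[1]=8E: continuation. acc=(acc<<6)|0x0E=0x18E
Byte[2]=B4: continuation. acc=(acc<<6)|0x34=0x63B4
Completed: cp=U+63B4 (starts at byte 0)
Byte[3]=E0: 3-byte lead, need 2 cont bytes. acc=0x0
Byte[4]=B2: continuation. acc=(acc<<6)|0x32=0x32
Byte[5]=AF: continuation. acc=(acc<<6)|0x2F=0xCAF
Completed: cp=U+0CAF (starts at byte 3)
Byte[6]=DC: 2-byte lead, need 1 cont bytes. acc=0x1C
Byte[7]=A4: continuation. acc=(acc<<6)|0x24=0x724
Completed: cp=U+0724 (starts at byte 6)
Byte[8]=EB: 3-byte lead, need 2 cont bytes. acc=0xB
Byte[9]=B9: continuation. acc=(acc<<6)|0x39=0x2F9
Byte[10]=AE: continuation. acc=(acc<<6)|0x2E=0xBE6E
Completed: cp=U+BE6E (starts at byte 8)
Byte[11]=F0: 4-byte lead, need 3 cont bytes. acc=0x0
Byte[12]=9C: continuation. acc=(acc<<6)|0x1C=0x1C
Byte[13]=93: continuation. acc=(acc<<6)|0x13=0x713
Byte[14]=96: continuation. acc=(acc<<6)|0x16=0x1C4D6
Completed: cp=U+1C4D6 (starts at byte 11)
Byte[15]=EC: 3-byte lead, need 2 cont bytes. acc=0xC
Byte[16]=A2: continuation. acc=(acc<<6)|0x22=0x322
Byte[17]=95: continuation. acc=(acc<<6)|0x15=0xC895
Completed: cp=U+C895 (starts at byte 15)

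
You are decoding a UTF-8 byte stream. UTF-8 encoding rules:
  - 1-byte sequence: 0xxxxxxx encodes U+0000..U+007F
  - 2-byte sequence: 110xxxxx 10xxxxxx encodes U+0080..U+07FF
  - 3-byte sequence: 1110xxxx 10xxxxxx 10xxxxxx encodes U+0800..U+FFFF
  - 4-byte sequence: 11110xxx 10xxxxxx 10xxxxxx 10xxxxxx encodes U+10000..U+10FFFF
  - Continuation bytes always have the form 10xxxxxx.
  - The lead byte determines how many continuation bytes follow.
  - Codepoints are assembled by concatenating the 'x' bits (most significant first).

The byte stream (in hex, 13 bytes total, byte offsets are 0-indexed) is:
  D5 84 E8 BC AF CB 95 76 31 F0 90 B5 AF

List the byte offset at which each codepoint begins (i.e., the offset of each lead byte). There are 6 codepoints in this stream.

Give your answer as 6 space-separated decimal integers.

Byte[0]=D5: 2-byte lead, need 1 cont bytes. acc=0x15
Byte[1]=84: continuation. acc=(acc<<6)|0x04=0x544
Completed: cp=U+0544 (starts at byte 0)
Byte[2]=E8: 3-byte lead, need 2 cont bytes. acc=0x8
Byte[3]=BC: continuation. acc=(acc<<6)|0x3C=0x23C
Byte[4]=AF: continuation. acc=(acc<<6)|0x2F=0x8F2F
Completed: cp=U+8F2F (starts at byte 2)
Byte[5]=CB: 2-byte lead, need 1 cont bytes. acc=0xB
Byte[6]=95: continuation. acc=(acc<<6)|0x15=0x2D5
Completed: cp=U+02D5 (starts at byte 5)
Byte[7]=76: 1-byte ASCII. cp=U+0076
Byte[8]=31: 1-byte ASCII. cp=U+0031
Byte[9]=F0: 4-byte lead, need 3 cont bytes. acc=0x0
Byte[10]=90: continuation. acc=(acc<<6)|0x10=0x10
Byte[11]=B5: continuation. acc=(acc<<6)|0x35=0x435
Byte[12]=AF: continuation. acc=(acc<<6)|0x2F=0x10D6F
Completed: cp=U+10D6F (starts at byte 9)

Answer: 0 2 5 7 8 9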